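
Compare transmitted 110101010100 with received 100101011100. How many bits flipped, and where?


XOR: 010000001000

2 error(s) at position(s): 1, 8


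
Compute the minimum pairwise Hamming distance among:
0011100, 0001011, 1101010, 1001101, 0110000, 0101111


Comparing all pairs, minimum distance: 2
Can detect 1 errors, correct 0 errors

2


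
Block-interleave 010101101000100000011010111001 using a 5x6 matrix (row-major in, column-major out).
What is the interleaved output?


Matrix:
  010101
  101000
  100000
  011010
  111001
Read columns: 011011001101011100000001010001

011011001101011100000001010001


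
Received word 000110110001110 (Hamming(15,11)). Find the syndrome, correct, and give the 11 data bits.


Syndrome = 1: error at position 1

Data: 01010001110 (corrected bit 1)


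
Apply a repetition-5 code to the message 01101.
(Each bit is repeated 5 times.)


Each bit -> 5 copies

0000011111111110000011111


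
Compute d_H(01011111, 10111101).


XOR: 11100010
Count of 1s: 4

4


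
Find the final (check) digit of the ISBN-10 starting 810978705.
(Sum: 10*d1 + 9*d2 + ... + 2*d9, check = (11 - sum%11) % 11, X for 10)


Weighted sum: 272
272 mod 11 = 8

Check digit: 3


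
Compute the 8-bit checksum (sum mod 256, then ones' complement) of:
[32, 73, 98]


Sum = 203 mod 256 = 203
Complement = 52

52


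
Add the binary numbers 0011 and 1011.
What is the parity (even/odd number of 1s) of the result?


0011 = 3
1011 = 11
Sum = 14 = 1110
1s count = 3

odd parity (3 ones in 1110)


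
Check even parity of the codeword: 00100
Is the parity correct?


Number of 1s: 1

No, parity error (1 ones)


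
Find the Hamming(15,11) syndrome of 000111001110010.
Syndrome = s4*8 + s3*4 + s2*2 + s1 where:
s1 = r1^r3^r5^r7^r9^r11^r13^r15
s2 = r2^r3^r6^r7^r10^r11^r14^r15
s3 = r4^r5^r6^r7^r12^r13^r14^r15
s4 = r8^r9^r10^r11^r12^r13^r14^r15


s1=1, s2=0, s3=0, s4=0

Syndrome = 1 (error at position 1)


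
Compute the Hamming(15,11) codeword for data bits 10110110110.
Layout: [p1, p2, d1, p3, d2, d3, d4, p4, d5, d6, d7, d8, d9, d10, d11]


Parity bits: p1=0, p2=0, p3=0, p4=0

001001100110110


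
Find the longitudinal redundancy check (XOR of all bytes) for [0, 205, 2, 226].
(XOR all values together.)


XOR chain: 0 ^ 205 ^ 2 ^ 226 = 45

45


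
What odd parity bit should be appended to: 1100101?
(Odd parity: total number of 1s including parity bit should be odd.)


Number of 1s in data: 4
Parity bit: 1

1


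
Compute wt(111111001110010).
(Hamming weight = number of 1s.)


Counting 1s in 111111001110010

10


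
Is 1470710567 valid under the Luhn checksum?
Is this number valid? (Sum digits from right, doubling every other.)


Luhn sum = 32
32 mod 10 = 2

Invalid (Luhn sum mod 10 = 2)


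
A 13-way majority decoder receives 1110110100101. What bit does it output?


Ones: 8 out of 13
Threshold: 7

1 (8/13 voted 1)


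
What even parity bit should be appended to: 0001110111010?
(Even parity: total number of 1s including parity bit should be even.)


Number of 1s in data: 7
Parity bit: 1

1


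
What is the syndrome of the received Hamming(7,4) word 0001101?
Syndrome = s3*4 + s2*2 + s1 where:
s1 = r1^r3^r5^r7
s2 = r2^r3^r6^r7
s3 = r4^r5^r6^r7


s1=0, s2=1, s3=1

Syndrome = 6 (error at position 6)


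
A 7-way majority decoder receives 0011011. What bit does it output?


Ones: 4 out of 7
Threshold: 4

1 (4/7 voted 1)


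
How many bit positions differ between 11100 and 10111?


XOR: 01011
Count of 1s: 3

3


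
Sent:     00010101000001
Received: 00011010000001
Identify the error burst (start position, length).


XOR: 00001111000000

Burst at position 4, length 4


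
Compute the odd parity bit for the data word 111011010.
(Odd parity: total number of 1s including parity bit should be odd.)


Number of 1s in data: 6
Parity bit: 1

1


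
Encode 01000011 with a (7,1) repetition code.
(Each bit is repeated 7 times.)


Each bit -> 7 copies

00000001111111000000000000000000000000000011111111111111


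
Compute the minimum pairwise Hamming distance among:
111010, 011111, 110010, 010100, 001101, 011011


Comparing all pairs, minimum distance: 1
Can detect 0 errors, correct 0 errors

1


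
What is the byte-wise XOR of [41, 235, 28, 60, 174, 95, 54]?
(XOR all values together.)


XOR chain: 41 ^ 235 ^ 28 ^ 60 ^ 174 ^ 95 ^ 54 = 37

37


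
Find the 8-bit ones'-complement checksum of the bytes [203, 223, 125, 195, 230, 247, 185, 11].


Sum = 1419 mod 256 = 139
Complement = 116

116


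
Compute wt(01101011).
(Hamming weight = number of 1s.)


Counting 1s in 01101011

5


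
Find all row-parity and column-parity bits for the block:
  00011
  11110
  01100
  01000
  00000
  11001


Row parities: 000101
Column parities: 00000

Row P: 000101, Col P: 00000, Corner: 0


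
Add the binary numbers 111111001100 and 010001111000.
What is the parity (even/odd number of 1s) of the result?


111111001100 = 4044
010001111000 = 1144
Sum = 5188 = 1010001000100
1s count = 4

even parity (4 ones in 1010001000100)


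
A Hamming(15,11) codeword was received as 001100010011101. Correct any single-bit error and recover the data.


Syndrome = 10: error at position 10

Data: 10000111101 (corrected bit 10)


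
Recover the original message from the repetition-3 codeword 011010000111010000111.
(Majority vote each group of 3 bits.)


Groups: 011, 010, 000, 111, 010, 000, 111
Majority votes: 1001001

1001001


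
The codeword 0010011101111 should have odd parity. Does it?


Number of 1s: 8

No, parity error (8 ones)


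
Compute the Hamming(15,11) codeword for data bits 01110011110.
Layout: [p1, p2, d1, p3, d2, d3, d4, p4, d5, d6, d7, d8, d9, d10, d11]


Parity bits: p1=0, p2=0, p3=0, p4=0

000011100011110


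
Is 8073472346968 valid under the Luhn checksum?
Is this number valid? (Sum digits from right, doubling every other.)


Luhn sum = 65
65 mod 10 = 5

Invalid (Luhn sum mod 10 = 5)


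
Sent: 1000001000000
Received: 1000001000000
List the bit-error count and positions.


XOR: 0000000000000

0 errors (received matches sent)


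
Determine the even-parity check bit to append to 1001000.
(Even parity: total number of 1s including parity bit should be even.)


Number of 1s in data: 2
Parity bit: 0

0


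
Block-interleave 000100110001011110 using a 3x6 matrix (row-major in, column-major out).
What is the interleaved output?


Matrix:
  000100
  110001
  011110
Read columns: 010011001101001010

010011001101001010


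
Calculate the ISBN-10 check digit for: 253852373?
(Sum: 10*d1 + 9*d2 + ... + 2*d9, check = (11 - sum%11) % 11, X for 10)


Weighted sum: 224
224 mod 11 = 4

Check digit: 7


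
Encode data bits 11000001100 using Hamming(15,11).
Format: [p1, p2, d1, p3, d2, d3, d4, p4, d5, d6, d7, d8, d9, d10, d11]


Parity bits: p1=1, p2=1, p3=1, p4=0

111110000001100


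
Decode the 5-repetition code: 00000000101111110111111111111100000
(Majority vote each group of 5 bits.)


Groups: 00000, 00010, 11111, 10111, 11111, 11111, 00000
Majority votes: 0011110

0011110


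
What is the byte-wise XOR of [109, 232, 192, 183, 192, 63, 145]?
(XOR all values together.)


XOR chain: 109 ^ 232 ^ 192 ^ 183 ^ 192 ^ 63 ^ 145 = 156

156


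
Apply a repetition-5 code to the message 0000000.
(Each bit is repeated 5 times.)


Each bit -> 5 copies

00000000000000000000000000000000000


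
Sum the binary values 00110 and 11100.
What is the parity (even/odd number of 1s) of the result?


00110 = 6
11100 = 28
Sum = 34 = 100010
1s count = 2

even parity (2 ones in 100010)


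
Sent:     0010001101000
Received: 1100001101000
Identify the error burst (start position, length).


XOR: 1110000000000

Burst at position 0, length 3


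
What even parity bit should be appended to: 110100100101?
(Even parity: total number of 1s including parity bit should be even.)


Number of 1s in data: 6
Parity bit: 0

0


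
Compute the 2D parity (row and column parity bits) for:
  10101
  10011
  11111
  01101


Row parities: 1111
Column parities: 10100

Row P: 1111, Col P: 10100, Corner: 0


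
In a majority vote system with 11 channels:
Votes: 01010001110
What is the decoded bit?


Ones: 5 out of 11
Threshold: 6

0 (5/11 voted 1)


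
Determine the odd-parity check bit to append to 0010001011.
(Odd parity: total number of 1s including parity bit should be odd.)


Number of 1s in data: 4
Parity bit: 1

1


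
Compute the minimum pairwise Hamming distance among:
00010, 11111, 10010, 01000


Comparing all pairs, minimum distance: 1
Can detect 0 errors, correct 0 errors

1


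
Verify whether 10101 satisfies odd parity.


Number of 1s: 3

Yes, parity is correct (3 ones)


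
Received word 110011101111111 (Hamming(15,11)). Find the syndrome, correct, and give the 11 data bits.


Syndrome = 15: error at position 15

Data: 01111111110 (corrected bit 15)


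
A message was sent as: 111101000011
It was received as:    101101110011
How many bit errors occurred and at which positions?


XOR: 010000110000

3 error(s) at position(s): 1, 6, 7


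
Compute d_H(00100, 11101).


XOR: 11001
Count of 1s: 3

3


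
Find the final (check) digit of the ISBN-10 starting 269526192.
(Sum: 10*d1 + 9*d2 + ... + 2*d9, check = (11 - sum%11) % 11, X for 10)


Weighted sum: 258
258 mod 11 = 5

Check digit: 6


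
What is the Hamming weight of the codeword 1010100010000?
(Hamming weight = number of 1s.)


Counting 1s in 1010100010000

4


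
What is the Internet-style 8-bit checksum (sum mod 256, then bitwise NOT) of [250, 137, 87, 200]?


Sum = 674 mod 256 = 162
Complement = 93

93


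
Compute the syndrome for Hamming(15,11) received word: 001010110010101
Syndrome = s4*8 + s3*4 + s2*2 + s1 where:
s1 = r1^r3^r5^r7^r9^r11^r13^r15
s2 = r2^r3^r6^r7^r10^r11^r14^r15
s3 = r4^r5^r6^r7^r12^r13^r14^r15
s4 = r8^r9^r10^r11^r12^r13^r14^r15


s1=0, s2=0, s3=0, s4=0

Syndrome = 0 (no error)


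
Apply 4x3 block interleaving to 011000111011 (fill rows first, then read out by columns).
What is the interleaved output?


Matrix:
  011
  000
  111
  011
Read columns: 001010111011

001010111011


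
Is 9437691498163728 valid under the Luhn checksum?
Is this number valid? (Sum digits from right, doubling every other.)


Luhn sum = 94
94 mod 10 = 4

Invalid (Luhn sum mod 10 = 4)


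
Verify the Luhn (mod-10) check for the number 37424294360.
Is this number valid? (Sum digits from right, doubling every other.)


Luhn sum = 47
47 mod 10 = 7

Invalid (Luhn sum mod 10 = 7)


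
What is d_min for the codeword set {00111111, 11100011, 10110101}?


Comparing all pairs, minimum distance: 3
Can detect 2 errors, correct 1 errors

3


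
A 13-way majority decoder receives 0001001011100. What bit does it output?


Ones: 5 out of 13
Threshold: 7

0 (5/13 voted 1)


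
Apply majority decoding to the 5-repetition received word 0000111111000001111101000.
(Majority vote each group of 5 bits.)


Groups: 00001, 11111, 00000, 11111, 01000
Majority votes: 01010

01010


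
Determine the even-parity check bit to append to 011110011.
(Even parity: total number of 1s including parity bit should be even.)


Number of 1s in data: 6
Parity bit: 0

0


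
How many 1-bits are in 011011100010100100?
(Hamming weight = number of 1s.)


Counting 1s in 011011100010100100

8


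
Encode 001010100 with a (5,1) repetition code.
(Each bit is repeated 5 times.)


Each bit -> 5 copies

000000000011111000001111100000111110000000000


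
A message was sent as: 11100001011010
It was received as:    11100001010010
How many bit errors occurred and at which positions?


XOR: 00000000001000

1 error(s) at position(s): 10


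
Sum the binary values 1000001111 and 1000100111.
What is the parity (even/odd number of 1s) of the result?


1000001111 = 527
1000100111 = 551
Sum = 1078 = 10000110110
1s count = 5

odd parity (5 ones in 10000110110)


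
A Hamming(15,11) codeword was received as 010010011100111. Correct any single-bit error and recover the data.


Syndrome = 0: no error detected

Data: 01001100111 (no errors)


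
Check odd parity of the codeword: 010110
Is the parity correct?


Number of 1s: 3

Yes, parity is correct (3 ones)


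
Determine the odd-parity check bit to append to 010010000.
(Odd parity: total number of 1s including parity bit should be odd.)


Number of 1s in data: 2
Parity bit: 1

1


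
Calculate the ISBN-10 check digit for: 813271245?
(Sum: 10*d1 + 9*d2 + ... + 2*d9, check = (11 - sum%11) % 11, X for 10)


Weighted sum: 204
204 mod 11 = 6

Check digit: 5


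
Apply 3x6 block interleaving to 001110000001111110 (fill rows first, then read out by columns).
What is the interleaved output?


Matrix:
  001110
  000001
  111110
Read columns: 001001101101101010

001001101101101010


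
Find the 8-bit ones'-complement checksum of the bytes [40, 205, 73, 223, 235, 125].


Sum = 901 mod 256 = 133
Complement = 122

122


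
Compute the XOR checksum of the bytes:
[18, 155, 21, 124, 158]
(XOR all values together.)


XOR chain: 18 ^ 155 ^ 21 ^ 124 ^ 158 = 126

126


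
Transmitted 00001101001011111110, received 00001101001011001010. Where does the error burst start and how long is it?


XOR: 00000000000000110100

Burst at position 14, length 4


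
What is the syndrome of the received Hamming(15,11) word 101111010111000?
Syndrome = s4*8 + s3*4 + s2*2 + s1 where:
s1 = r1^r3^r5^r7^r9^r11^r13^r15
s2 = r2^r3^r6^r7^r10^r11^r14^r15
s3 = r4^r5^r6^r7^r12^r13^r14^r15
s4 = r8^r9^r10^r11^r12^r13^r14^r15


s1=0, s2=0, s3=0, s4=0

Syndrome = 0 (no error)


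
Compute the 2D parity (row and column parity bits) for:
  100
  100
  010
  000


Row parities: 1110
Column parities: 010

Row P: 1110, Col P: 010, Corner: 1


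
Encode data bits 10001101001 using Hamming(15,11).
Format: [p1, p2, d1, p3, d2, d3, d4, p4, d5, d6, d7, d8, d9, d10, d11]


Parity bits: p1=1, p2=1, p3=0, p4=0

111000001101001


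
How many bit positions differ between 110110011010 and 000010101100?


XOR: 110100110110
Count of 1s: 7

7


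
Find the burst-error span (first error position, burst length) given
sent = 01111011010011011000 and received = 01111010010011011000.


XOR: 00000001000000000000

Burst at position 7, length 1


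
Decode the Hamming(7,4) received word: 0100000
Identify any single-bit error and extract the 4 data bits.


Syndrome = 2: error at position 2

Data: 0000 (corrected bit 2)


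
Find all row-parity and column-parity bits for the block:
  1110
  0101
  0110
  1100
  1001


Row parities: 10000
Column parities: 1000

Row P: 10000, Col P: 1000, Corner: 1


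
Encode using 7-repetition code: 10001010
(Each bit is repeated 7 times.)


Each bit -> 7 copies

11111110000000000000000000001111111000000011111110000000


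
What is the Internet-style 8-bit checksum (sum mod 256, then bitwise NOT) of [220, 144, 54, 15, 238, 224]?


Sum = 895 mod 256 = 127
Complement = 128

128


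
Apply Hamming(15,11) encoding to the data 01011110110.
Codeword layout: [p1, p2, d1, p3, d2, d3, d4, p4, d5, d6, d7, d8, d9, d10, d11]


Parity bits: p1=1, p2=0, p3=0, p4=1

100010111110110


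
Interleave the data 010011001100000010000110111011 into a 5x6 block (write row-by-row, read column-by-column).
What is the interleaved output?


Matrix:
  010011
  001100
  000010
  000110
  111011
Read columns: 000011000101001010101011110001

000011000101001010101011110001


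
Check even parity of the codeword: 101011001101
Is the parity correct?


Number of 1s: 7

No, parity error (7 ones)


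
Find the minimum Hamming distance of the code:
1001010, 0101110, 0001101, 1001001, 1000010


Comparing all pairs, minimum distance: 1
Can detect 0 errors, correct 0 errors

1


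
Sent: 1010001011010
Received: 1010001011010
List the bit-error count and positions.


XOR: 0000000000000

0 errors (received matches sent)


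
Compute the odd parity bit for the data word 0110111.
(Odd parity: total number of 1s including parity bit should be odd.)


Number of 1s in data: 5
Parity bit: 0

0


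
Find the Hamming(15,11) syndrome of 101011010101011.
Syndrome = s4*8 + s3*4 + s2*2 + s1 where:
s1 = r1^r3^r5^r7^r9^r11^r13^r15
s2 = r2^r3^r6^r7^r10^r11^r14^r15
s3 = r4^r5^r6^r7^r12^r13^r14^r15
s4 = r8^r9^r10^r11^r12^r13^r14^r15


s1=0, s2=1, s3=1, s4=1

Syndrome = 14 (error at position 14)


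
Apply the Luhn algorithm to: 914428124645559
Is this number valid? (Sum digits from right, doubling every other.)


Luhn sum = 64
64 mod 10 = 4

Invalid (Luhn sum mod 10 = 4)


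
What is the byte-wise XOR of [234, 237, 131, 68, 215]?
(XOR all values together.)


XOR chain: 234 ^ 237 ^ 131 ^ 68 ^ 215 = 23

23


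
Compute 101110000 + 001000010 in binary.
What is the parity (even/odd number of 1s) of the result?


101110000 = 368
001000010 = 66
Sum = 434 = 110110010
1s count = 5

odd parity (5 ones in 110110010)


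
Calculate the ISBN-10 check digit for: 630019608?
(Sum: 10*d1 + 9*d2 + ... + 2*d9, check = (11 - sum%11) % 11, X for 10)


Weighted sum: 178
178 mod 11 = 2

Check digit: 9


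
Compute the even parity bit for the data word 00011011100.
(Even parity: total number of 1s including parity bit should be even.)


Number of 1s in data: 5
Parity bit: 1

1


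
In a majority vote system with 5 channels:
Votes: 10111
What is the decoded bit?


Ones: 4 out of 5
Threshold: 3

1 (4/5 voted 1)


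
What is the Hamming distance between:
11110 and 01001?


XOR: 10111
Count of 1s: 4

4


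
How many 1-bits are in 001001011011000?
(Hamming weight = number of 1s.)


Counting 1s in 001001011011000

6


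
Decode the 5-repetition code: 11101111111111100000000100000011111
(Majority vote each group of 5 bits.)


Groups: 11101, 11111, 11111, 00000, 00010, 00000, 11111
Majority votes: 1110001

1110001


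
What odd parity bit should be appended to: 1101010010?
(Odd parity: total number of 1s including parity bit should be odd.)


Number of 1s in data: 5
Parity bit: 0

0


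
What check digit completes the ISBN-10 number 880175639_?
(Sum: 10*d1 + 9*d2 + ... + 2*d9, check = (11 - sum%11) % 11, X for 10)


Weighted sum: 277
277 mod 11 = 2

Check digit: 9


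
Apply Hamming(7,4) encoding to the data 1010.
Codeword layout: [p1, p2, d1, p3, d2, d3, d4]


Parity bits: p1=1, p2=0, p3=1

1011010


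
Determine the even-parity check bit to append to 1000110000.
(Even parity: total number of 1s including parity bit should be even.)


Number of 1s in data: 3
Parity bit: 1

1


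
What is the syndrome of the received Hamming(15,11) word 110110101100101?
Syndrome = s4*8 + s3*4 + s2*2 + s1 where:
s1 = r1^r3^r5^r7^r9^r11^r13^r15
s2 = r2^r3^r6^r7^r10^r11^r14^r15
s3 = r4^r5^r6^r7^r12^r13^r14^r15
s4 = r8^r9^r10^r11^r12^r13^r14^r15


s1=0, s2=0, s3=1, s4=0

Syndrome = 4 (error at position 4)


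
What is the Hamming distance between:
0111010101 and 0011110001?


XOR: 0100100100
Count of 1s: 3

3


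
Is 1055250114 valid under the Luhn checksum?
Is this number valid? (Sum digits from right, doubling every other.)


Luhn sum = 24
24 mod 10 = 4

Invalid (Luhn sum mod 10 = 4)


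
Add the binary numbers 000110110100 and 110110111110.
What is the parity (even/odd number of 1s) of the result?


000110110100 = 436
110110111110 = 3518
Sum = 3954 = 111101110010
1s count = 8

even parity (8 ones in 111101110010)


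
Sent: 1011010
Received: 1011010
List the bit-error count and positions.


XOR: 0000000

0 errors (received matches sent)


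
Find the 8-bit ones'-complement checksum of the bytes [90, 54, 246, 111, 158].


Sum = 659 mod 256 = 147
Complement = 108

108


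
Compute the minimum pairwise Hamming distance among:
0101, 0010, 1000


Comparing all pairs, minimum distance: 2
Can detect 1 errors, correct 0 errors

2


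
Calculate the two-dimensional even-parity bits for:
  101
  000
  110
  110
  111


Row parities: 00001
Column parities: 010

Row P: 00001, Col P: 010, Corner: 1


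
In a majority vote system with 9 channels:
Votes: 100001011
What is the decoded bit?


Ones: 4 out of 9
Threshold: 5

0 (4/9 voted 1)


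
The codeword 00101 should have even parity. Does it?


Number of 1s: 2

Yes, parity is correct (2 ones)


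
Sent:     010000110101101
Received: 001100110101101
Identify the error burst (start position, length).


XOR: 011100000000000

Burst at position 1, length 3


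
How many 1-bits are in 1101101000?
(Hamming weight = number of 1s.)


Counting 1s in 1101101000

5


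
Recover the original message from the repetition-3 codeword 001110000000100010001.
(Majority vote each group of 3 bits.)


Groups: 001, 110, 000, 000, 100, 010, 001
Majority votes: 0100000

0100000


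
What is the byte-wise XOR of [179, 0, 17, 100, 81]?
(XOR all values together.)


XOR chain: 179 ^ 0 ^ 17 ^ 100 ^ 81 = 151

151


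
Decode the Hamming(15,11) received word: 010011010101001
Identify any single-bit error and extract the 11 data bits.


Syndrome = 0: no error detected

Data: 01100101001 (no errors)


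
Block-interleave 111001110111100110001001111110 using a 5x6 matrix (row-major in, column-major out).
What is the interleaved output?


Matrix:
  111001
  110111
  100110
  001001
  111110
Read columns: 111011100110011011010110111010

111011100110011011010110111010


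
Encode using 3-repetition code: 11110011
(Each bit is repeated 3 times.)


Each bit -> 3 copies

111111111111000000111111


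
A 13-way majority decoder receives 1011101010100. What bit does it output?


Ones: 7 out of 13
Threshold: 7

1 (7/13 voted 1)


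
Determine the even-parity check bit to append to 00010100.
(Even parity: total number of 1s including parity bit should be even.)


Number of 1s in data: 2
Parity bit: 0

0


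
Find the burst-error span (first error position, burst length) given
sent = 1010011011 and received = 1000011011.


XOR: 0010000000

Burst at position 2, length 1


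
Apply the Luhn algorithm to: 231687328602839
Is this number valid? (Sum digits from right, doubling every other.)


Luhn sum = 70
70 mod 10 = 0

Valid (Luhn sum mod 10 = 0)


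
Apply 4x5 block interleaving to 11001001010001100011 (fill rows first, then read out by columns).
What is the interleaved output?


Matrix:
  11001
  00101
  00011
  00011
Read columns: 10001000010000111111

10001000010000111111


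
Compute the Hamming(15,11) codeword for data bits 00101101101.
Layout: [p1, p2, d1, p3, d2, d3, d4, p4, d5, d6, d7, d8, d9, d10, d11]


Parity bits: p1=1, p2=1, p3=0, p4=1

110001011101101


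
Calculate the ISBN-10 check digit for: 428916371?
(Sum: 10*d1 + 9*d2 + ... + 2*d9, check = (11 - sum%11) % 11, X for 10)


Weighted sum: 256
256 mod 11 = 3

Check digit: 8


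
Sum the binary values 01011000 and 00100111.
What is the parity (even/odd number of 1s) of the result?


01011000 = 88
00100111 = 39
Sum = 127 = 1111111
1s count = 7

odd parity (7 ones in 1111111)


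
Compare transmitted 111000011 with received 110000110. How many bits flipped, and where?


XOR: 001000101

3 error(s) at position(s): 2, 6, 8


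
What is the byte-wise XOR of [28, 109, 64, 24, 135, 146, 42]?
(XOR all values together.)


XOR chain: 28 ^ 109 ^ 64 ^ 24 ^ 135 ^ 146 ^ 42 = 22

22


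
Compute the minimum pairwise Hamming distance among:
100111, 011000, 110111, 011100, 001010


Comparing all pairs, minimum distance: 1
Can detect 0 errors, correct 0 errors

1


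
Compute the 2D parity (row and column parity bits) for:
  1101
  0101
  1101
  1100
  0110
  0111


Row parities: 101001
Column parities: 1000

Row P: 101001, Col P: 1000, Corner: 1


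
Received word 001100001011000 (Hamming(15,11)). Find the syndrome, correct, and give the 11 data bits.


Syndrome = 9: error at position 9

Data: 10000011000 (corrected bit 9)


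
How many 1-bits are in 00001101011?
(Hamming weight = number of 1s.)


Counting 1s in 00001101011

5


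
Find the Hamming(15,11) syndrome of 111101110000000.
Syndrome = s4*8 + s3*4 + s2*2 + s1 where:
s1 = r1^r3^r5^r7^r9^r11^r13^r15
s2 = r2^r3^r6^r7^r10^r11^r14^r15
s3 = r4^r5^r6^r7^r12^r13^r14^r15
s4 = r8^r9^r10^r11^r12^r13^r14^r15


s1=1, s2=0, s3=1, s4=1

Syndrome = 13 (error at position 13)


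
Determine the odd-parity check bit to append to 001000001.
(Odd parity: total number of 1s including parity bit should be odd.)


Number of 1s in data: 2
Parity bit: 1

1


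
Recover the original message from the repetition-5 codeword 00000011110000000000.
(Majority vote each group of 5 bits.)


Groups: 00000, 01111, 00000, 00000
Majority votes: 0100

0100


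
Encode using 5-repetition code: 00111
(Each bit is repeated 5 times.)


Each bit -> 5 copies

0000000000111111111111111


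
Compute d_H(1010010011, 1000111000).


XOR: 0010101011
Count of 1s: 5

5


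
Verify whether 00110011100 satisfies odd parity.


Number of 1s: 5

Yes, parity is correct (5 ones)


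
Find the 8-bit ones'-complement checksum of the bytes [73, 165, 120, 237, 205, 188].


Sum = 988 mod 256 = 220
Complement = 35

35


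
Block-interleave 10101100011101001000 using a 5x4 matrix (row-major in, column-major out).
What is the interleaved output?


Matrix:
  1010
  1100
  0111
  0100
  1000
Read columns: 11001011101010000100

11001011101010000100


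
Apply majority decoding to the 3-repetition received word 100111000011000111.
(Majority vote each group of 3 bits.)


Groups: 100, 111, 000, 011, 000, 111
Majority votes: 010101

010101


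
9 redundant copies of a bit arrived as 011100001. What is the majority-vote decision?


Ones: 4 out of 9
Threshold: 5

0 (4/9 voted 1)


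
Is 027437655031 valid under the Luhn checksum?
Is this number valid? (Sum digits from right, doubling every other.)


Luhn sum = 40
40 mod 10 = 0

Valid (Luhn sum mod 10 = 0)


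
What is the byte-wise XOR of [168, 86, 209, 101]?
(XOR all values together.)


XOR chain: 168 ^ 86 ^ 209 ^ 101 = 74

74


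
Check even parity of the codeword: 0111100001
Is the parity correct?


Number of 1s: 5

No, parity error (5 ones)


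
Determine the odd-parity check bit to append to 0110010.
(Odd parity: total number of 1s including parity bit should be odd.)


Number of 1s in data: 3
Parity bit: 0

0


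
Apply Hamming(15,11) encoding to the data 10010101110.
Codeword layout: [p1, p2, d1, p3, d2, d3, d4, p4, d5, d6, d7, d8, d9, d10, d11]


Parity bits: p1=1, p2=0, p3=0, p4=0

101000100101110


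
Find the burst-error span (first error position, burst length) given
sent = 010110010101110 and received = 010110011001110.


XOR: 000000001100000

Burst at position 8, length 2


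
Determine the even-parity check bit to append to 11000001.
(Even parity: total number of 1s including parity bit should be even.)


Number of 1s in data: 3
Parity bit: 1

1


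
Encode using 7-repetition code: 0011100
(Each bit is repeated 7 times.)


Each bit -> 7 copies

0000000000000011111111111111111111100000000000000


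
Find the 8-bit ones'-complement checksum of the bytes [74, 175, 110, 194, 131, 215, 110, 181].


Sum = 1190 mod 256 = 166
Complement = 89

89


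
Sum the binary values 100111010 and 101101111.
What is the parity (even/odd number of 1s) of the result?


100111010 = 314
101101111 = 367
Sum = 681 = 1010101001
1s count = 5

odd parity (5 ones in 1010101001)


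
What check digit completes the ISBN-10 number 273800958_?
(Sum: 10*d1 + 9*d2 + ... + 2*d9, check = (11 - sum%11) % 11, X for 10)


Weighted sum: 230
230 mod 11 = 10

Check digit: 1


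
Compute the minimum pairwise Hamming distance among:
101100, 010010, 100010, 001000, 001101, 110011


Comparing all pairs, minimum distance: 2
Can detect 1 errors, correct 0 errors

2


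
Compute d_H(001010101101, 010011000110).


XOR: 011001101011
Count of 1s: 7

7


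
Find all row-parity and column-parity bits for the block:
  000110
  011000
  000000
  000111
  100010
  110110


Row parities: 000100
Column parities: 001101

Row P: 000100, Col P: 001101, Corner: 1


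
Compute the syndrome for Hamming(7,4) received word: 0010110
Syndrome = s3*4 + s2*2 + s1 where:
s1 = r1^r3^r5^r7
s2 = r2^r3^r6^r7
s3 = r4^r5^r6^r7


s1=0, s2=0, s3=0

Syndrome = 0 (no error)


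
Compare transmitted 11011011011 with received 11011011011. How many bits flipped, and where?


XOR: 00000000000

0 errors (received matches sent)


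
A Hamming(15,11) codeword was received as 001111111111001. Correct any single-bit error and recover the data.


Syndrome = 0: no error detected

Data: 11111111001 (no errors)


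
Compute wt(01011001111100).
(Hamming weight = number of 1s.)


Counting 1s in 01011001111100

8


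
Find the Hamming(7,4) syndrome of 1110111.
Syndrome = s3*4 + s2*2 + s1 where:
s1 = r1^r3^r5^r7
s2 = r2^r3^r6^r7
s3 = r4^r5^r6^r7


s1=0, s2=0, s3=1

Syndrome = 4 (error at position 4)


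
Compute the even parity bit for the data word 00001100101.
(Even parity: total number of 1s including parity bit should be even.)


Number of 1s in data: 4
Parity bit: 0

0


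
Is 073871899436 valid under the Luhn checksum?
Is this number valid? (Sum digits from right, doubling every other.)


Luhn sum = 68
68 mod 10 = 8

Invalid (Luhn sum mod 10 = 8)


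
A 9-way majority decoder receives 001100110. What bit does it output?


Ones: 4 out of 9
Threshold: 5

0 (4/9 voted 1)


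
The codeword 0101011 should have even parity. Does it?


Number of 1s: 4

Yes, parity is correct (4 ones)


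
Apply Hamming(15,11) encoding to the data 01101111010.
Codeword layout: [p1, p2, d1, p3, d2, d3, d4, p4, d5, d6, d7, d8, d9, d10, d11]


Parity bits: p1=1, p2=0, p3=0, p4=1

100011011111010


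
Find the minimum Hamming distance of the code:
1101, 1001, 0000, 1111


Comparing all pairs, minimum distance: 1
Can detect 0 errors, correct 0 errors

1


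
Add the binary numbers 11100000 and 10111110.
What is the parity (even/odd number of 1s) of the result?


11100000 = 224
10111110 = 190
Sum = 414 = 110011110
1s count = 6

even parity (6 ones in 110011110)


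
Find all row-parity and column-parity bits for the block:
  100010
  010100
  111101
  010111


Row parities: 0010
Column parities: 011100

Row P: 0010, Col P: 011100, Corner: 1


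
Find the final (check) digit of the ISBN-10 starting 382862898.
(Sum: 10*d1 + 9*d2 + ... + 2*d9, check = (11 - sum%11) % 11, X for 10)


Weighted sum: 295
295 mod 11 = 9

Check digit: 2


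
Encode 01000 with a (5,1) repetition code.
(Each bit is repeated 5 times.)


Each bit -> 5 copies

0000011111000000000000000


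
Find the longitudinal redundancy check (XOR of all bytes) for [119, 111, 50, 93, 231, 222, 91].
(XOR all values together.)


XOR chain: 119 ^ 111 ^ 50 ^ 93 ^ 231 ^ 222 ^ 91 = 21

21


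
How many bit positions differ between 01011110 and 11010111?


XOR: 10001001
Count of 1s: 3

3


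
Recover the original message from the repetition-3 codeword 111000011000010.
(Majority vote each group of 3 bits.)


Groups: 111, 000, 011, 000, 010
Majority votes: 10100

10100


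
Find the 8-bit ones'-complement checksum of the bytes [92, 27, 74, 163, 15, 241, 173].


Sum = 785 mod 256 = 17
Complement = 238

238


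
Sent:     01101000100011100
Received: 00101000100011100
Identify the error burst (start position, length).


XOR: 01000000000000000

Burst at position 1, length 1


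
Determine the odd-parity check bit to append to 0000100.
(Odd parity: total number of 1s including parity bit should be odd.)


Number of 1s in data: 1
Parity bit: 0

0


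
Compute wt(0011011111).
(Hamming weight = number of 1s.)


Counting 1s in 0011011111

7


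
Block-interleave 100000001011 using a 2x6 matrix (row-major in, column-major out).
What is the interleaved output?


Matrix:
  100000
  001011
Read columns: 100001000101

100001000101


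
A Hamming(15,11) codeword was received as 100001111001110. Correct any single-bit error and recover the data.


Syndrome = 14: error at position 14

Data: 00111001100 (corrected bit 14)


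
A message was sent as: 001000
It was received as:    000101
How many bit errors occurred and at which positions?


XOR: 001101

3 error(s) at position(s): 2, 3, 5


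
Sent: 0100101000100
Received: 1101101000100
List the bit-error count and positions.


XOR: 1001000000000

2 error(s) at position(s): 0, 3


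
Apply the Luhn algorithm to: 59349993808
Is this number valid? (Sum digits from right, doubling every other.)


Luhn sum = 74
74 mod 10 = 4

Invalid (Luhn sum mod 10 = 4)


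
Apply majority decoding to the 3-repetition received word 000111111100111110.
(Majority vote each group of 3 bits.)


Groups: 000, 111, 111, 100, 111, 110
Majority votes: 011011

011011


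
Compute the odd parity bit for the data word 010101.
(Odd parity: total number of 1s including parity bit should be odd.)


Number of 1s in data: 3
Parity bit: 0

0


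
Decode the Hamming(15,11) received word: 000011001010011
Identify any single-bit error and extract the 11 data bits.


Syndrome = 0: no error detected

Data: 01101010011 (no errors)


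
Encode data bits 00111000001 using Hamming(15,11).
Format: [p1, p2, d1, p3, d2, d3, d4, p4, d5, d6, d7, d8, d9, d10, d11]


Parity bits: p1=1, p2=1, p3=1, p4=0

110101101000001


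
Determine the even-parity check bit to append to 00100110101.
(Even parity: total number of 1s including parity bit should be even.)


Number of 1s in data: 5
Parity bit: 1

1


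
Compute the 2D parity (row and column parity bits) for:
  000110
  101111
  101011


Row parities: 010
Column parities: 000010

Row P: 010, Col P: 000010, Corner: 1


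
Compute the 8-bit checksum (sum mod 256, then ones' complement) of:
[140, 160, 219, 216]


Sum = 735 mod 256 = 223
Complement = 32

32


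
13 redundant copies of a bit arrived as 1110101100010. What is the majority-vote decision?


Ones: 7 out of 13
Threshold: 7

1 (7/13 voted 1)


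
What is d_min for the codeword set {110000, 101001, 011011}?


Comparing all pairs, minimum distance: 3
Can detect 2 errors, correct 1 errors

3


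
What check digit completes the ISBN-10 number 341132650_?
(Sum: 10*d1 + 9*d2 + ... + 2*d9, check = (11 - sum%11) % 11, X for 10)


Weighted sum: 148
148 mod 11 = 5

Check digit: 6


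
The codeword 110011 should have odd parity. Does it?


Number of 1s: 4

No, parity error (4 ones)


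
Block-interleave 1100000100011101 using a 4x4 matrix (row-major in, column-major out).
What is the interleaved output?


Matrix:
  1100
  0001
  0001
  1101
Read columns: 1001100100000111

1001100100000111


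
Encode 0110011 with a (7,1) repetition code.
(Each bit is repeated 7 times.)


Each bit -> 7 copies

0000000111111111111110000000000000011111111111111


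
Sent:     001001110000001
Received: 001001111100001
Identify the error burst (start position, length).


XOR: 000000001100000

Burst at position 8, length 2


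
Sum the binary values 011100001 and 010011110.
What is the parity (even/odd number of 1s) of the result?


011100001 = 225
010011110 = 158
Sum = 383 = 101111111
1s count = 8

even parity (8 ones in 101111111)


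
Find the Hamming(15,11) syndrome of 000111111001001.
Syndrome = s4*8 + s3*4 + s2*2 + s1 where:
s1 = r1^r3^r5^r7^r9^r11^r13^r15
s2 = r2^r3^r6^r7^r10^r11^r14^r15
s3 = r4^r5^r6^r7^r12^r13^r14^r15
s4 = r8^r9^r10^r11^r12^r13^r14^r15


s1=0, s2=1, s3=0, s4=0

Syndrome = 2 (error at position 2)


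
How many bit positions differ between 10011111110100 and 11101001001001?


XOR: 01110110111101
Count of 1s: 10

10


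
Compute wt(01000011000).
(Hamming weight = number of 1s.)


Counting 1s in 01000011000

3


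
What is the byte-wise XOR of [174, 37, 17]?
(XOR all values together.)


XOR chain: 174 ^ 37 ^ 17 = 154

154


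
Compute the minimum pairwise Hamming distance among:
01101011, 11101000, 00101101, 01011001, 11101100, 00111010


Comparing all pairs, minimum distance: 1
Can detect 0 errors, correct 0 errors

1


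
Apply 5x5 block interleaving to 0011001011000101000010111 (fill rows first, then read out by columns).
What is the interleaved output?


Matrix:
  00110
  01011
  00010
  10000
  10111
Read columns: 0001101000100011110101001

0001101000100011110101001


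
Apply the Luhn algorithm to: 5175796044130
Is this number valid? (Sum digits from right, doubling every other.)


Luhn sum = 56
56 mod 10 = 6

Invalid (Luhn sum mod 10 = 6)


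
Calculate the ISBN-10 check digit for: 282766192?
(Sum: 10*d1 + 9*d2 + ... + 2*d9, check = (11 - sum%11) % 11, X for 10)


Weighted sum: 258
258 mod 11 = 5

Check digit: 6


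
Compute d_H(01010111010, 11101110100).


XOR: 10111001110
Count of 1s: 7

7


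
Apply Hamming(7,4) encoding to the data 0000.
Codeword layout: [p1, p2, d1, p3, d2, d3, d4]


Parity bits: p1=0, p2=0, p3=0

0000000


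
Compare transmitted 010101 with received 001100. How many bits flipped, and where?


XOR: 011001

3 error(s) at position(s): 1, 2, 5


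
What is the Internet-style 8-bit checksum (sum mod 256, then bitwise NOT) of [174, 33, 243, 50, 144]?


Sum = 644 mod 256 = 132
Complement = 123

123


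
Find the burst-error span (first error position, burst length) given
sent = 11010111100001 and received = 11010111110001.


XOR: 00000000010000

Burst at position 9, length 1


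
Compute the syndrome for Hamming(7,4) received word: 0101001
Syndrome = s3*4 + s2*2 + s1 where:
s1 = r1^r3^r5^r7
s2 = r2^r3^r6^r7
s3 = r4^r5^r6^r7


s1=1, s2=0, s3=0

Syndrome = 1 (error at position 1)


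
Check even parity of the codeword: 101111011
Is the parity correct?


Number of 1s: 7

No, parity error (7 ones)


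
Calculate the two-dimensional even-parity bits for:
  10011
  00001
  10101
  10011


Row parities: 1111
Column parities: 10100

Row P: 1111, Col P: 10100, Corner: 0


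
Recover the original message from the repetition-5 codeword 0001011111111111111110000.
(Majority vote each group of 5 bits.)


Groups: 00010, 11111, 11111, 11111, 10000
Majority votes: 01110

01110


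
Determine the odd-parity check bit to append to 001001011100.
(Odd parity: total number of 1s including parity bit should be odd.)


Number of 1s in data: 5
Parity bit: 0

0


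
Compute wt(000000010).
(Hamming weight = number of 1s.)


Counting 1s in 000000010

1


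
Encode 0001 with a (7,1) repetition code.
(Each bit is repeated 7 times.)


Each bit -> 7 copies

0000000000000000000001111111


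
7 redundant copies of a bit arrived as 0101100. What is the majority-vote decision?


Ones: 3 out of 7
Threshold: 4

0 (3/7 voted 1)


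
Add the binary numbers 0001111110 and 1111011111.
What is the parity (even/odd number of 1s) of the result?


0001111110 = 126
1111011111 = 991
Sum = 1117 = 10001011101
1s count = 6

even parity (6 ones in 10001011101)


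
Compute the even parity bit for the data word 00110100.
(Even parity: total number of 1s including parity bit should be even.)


Number of 1s in data: 3
Parity bit: 1

1
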